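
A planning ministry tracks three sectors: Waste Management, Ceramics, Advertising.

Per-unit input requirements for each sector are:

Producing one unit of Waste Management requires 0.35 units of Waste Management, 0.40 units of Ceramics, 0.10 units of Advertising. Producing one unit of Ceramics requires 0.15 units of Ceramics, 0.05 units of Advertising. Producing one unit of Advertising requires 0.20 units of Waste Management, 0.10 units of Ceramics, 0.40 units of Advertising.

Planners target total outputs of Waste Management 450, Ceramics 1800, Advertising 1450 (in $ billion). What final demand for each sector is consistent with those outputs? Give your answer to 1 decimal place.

d_1 = 2.5, d_2 = 1205.0, d_3 = 735.0

I − A =
  [   0.65     0.00    -0.20]
  [  -0.40     0.85    -0.10]
  [  -0.10    -0.05     0.60]
d = (I − A) x:
  d_1 = (+0.65)·450 + (+0.00)·1800 + (-0.20)·1450 = 2.5
  d_2 = (-0.40)·450 + (+0.85)·1800 + (-0.10)·1450 = 1205.0
  d_3 = (-0.10)·450 + (-0.05)·1800 + (+0.60)·1450 = 735.0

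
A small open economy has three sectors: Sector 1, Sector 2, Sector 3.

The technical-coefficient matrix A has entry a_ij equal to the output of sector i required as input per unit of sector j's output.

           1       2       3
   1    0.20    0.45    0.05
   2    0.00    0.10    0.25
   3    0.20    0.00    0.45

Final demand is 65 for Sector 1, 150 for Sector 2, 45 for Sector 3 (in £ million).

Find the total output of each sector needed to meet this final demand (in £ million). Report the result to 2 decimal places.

x_1 = 209.57, x_2 = 210.56, x_3 = 158.02

I − A =
  [   0.80    -0.45    -0.05]
  [   0.00     0.90    -0.25]
  [  -0.20     0.00     0.55]
Cofactors of I−A, C_ij = (−1)^(i+j)·(minor ij) (rows/columns in the sector order above):
  C_11 = (0.90)(0.55) − (-0.25)(0.00) = 0.4950
  C_12 = −[(0.00)(0.55) − (-0.25)(-0.20)] = 0.0500
  C_13 = (0.00)(0.00) − (0.90)(-0.20) = 0.1800
  C_21 = −[(-0.45)(0.55) − (-0.05)(0.00)] = 0.2475
  C_22 = (0.80)(0.55) − (-0.05)(-0.20) = 0.4300
  C_23 = −[(0.80)(0.00) − (-0.45)(-0.20)] = 0.0900
  C_31 = (-0.45)(-0.25) − (-0.05)(0.90) = 0.1575
  C_32 = −[(0.80)(-0.25) − (-0.05)(0.00)] = 0.2000
  C_33 = (0.80)(0.90) − (-0.45)(0.00) = 0.7200
det(I−A) = Σ_j (I−A)_1j·C_1j = (0.80)(0.4950) + (-0.45)(0.0500) + (-0.05)(0.1800) = 0.3645
adj(I−A) = Cᵀ =
  [ 0.4950   0.2475   0.1575]
  [ 0.0500   0.4300   0.2000]
  [ 0.1800   0.0900   0.7200]
(I − A)⁻¹ = adj(I−A) / det(I−A) ≈
  [   1.3580     0.6790     0.4321]
  [   0.1372     1.1797     0.5487]
  [   0.4938     0.2469     1.9753]
x = (I − A)⁻¹ d = adj(I−A)·d / det(I−A), with det(I−A) = 0.3645:
  x_1 = (0.4950·65 + 0.2475·150 + 0.1575·45) / 0.3645 = 76.3875 / 0.3645 ≈ 209.57
  x_2 = (0.0500·65 + 0.4300·150 + 0.2000·45) / 0.3645 = 76.75 / 0.3645 ≈ 210.56
  x_3 = (0.1800·65 + 0.0900·150 + 0.7200·45) / 0.3645 = 57.60 / 0.3645 ≈ 158.02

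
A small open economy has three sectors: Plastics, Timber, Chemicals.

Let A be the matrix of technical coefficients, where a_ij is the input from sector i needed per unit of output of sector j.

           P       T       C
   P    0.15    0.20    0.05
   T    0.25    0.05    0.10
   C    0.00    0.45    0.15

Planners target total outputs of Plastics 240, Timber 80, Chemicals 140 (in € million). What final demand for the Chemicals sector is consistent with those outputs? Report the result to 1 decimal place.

I − A =
  [   0.85    -0.20    -0.05]
  [  -0.25     0.95    -0.10]
  [   0.00    -0.45     0.85]
d = (I − A) x:
  d_P = (+0.85)·240 + (-0.20)·80 + (-0.05)·140 = 181.0
  d_T = (-0.25)·240 + (+0.95)·80 + (-0.10)·140 = 2.0
  d_C = (+0.00)·240 + (-0.45)·80 + (+0.85)·140 = 83.0

d_C = 83.0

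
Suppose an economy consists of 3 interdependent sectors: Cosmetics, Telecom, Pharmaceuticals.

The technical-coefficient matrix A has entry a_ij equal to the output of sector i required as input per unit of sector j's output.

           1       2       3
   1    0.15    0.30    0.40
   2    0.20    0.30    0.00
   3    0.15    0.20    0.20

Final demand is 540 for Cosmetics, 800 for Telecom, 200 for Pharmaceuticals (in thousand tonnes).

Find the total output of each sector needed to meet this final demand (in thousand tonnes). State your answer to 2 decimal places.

x_1 = 1660.54, x_2 = 1617.30, x_3 = 965.68

I − A =
  [   0.85    -0.30    -0.40]
  [  -0.20     0.70     0.00]
  [  -0.15    -0.20     0.80]
Cofactors of I−A, C_ij = (−1)^(i+j)·(minor ij) (rows/columns in the sector order above):
  C_11 = (0.70)(0.80) − (0.00)(-0.20) = 0.5600
  C_12 = −[(-0.20)(0.80) − (0.00)(-0.15)] = 0.1600
  C_13 = (-0.20)(-0.20) − (0.70)(-0.15) = 0.1450
  C_21 = −[(-0.30)(0.80) − (-0.40)(-0.20)] = 0.3200
  C_22 = (0.85)(0.80) − (-0.40)(-0.15) = 0.6200
  C_23 = −[(0.85)(-0.20) − (-0.30)(-0.15)] = 0.2150
  C_31 = (-0.30)(0.00) − (-0.40)(0.70) = 0.2800
  C_32 = −[(0.85)(0.00) − (-0.40)(-0.20)] = 0.0800
  C_33 = (0.85)(0.70) − (-0.30)(-0.20) = 0.5350
det(I−A) = Σ_j (I−A)_1j·C_1j = (0.85)(0.5600) + (-0.30)(0.1600) + (-0.40)(0.1450) = 0.3700
adj(I−A) = Cᵀ =
  [ 0.5600   0.3200   0.2800]
  [ 0.1600   0.6200   0.0800]
  [ 0.1450   0.2150   0.5350]
(I − A)⁻¹ = adj(I−A) / det(I−A) ≈
  [   1.5135     0.8649     0.7568]
  [   0.4324     1.6757     0.2162]
  [   0.3919     0.5811     1.4459]
x = (I − A)⁻¹ d = adj(I−A)·d / det(I−A), with det(I−A) = 0.3700:
  x_1 = (0.5600·540 + 0.3200·800 + 0.2800·200) / 0.3700 = 614.40 / 0.3700 ≈ 1660.54
  x_2 = (0.1600·540 + 0.6200·800 + 0.0800·200) / 0.3700 = 598.40 / 0.3700 ≈ 1617.30
  x_3 = (0.1450·540 + 0.2150·800 + 0.5350·200) / 0.3700 = 357.30 / 0.3700 ≈ 965.68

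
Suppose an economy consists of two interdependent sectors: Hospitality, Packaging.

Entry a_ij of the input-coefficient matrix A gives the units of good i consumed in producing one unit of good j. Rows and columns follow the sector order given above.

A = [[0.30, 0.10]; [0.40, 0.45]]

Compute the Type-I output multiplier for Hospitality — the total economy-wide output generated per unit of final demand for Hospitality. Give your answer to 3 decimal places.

m_H = 2.754

I − A =
  [   0.70    -0.10]
  [  -0.40     0.55]
det(I−A) = (0.70)(0.55) − (-0.10)(-0.40) = 0.3450
adj(I−A) = [[0.55, 0.10], [0.40, 0.70]]
(I − A)⁻¹ = adj(I−A) / det(I−A) ≈
  [   1.5942     0.2899]
  [   1.1594     2.0290]
The output multiplier for sector j is the column-j sum of the Leontief inverse (I − A)⁻¹ = adj(I−A) / det(I−A).
Column H of adj(I−A): (0.55, 0.40); det(I−A) = 0.3450.
m_H = (0.55 + 0.40) / 0.3450 = 0.95 / 0.3450 ≈ 2.754.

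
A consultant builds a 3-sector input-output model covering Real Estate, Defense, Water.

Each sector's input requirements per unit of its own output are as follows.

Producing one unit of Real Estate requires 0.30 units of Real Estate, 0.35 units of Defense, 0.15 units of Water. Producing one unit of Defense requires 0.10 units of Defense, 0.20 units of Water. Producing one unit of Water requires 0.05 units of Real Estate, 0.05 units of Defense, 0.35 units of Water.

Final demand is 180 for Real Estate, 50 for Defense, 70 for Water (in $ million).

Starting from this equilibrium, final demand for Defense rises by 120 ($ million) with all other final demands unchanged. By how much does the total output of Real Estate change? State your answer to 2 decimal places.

Δx_1 = 3.06

I − A =
  [   0.70     0.00    -0.05]
  [  -0.35     0.90    -0.05]
  [  -0.15    -0.20     0.65]
Cofactors of I−A, C_ij = (−1)^(i+j)·(minor ij) (rows/columns in the sector order above):
  C_11 = (0.90)(0.65) − (-0.05)(-0.20) = 0.5750
  C_12 = −[(-0.35)(0.65) − (-0.05)(-0.15)] = 0.2350
  C_13 = (-0.35)(-0.20) − (0.90)(-0.15) = 0.2050
  C_21 = −[(0.00)(0.65) − (-0.05)(-0.20)] = 0.0100
  C_22 = (0.70)(0.65) − (-0.05)(-0.15) = 0.4475
  C_23 = −[(0.70)(-0.20) − (0.00)(-0.15)] = 0.1400
  C_31 = (0.00)(-0.05) − (-0.05)(0.90) = 0.0450
  C_32 = −[(0.70)(-0.05) − (-0.05)(-0.35)] = 0.0525
  C_33 = (0.70)(0.90) − (0.00)(-0.35) = 0.6300
det(I−A) = Σ_j (I−A)_1j·C_1j = (0.70)(0.5750) + (0.00)(0.2350) + (-0.05)(0.2050) = 0.39225
adj(I−A) = Cᵀ =
  [ 0.5750   0.0100   0.0450]
  [ 0.2350   0.4475   0.0525]
  [ 0.2050   0.1400   0.6300]
(I − A)⁻¹ = adj(I−A) / det(I−A) ≈
  [   1.4659     0.0255     0.1147]
  [   0.5991     1.1409     0.1338]
  [   0.5226     0.3569     1.6061]
Δx = (I − A)⁻¹ Δd with Δd having +120 in the Defense component and 0 elsewhere.
So Δx_1 = L_12 · (+120), where L_12 = adj(I−A)_12 / det(I−A) = 0.0100 / 0.39225.
Δx_1 = 0.0100 × (+120) / 0.39225 = 1.20 / 0.39225 ≈ 3.06.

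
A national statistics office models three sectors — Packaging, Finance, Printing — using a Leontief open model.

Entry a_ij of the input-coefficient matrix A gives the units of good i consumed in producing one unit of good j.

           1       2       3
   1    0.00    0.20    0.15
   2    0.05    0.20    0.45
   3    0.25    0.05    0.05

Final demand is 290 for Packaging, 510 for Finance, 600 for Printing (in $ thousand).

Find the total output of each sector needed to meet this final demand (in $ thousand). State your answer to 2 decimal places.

I − A =
  [   1.00    -0.20    -0.15]
  [  -0.05     0.80    -0.45]
  [  -0.25    -0.05     0.95]
Cofactors of I−A, C_ij = (−1)^(i+j)·(minor ij) (rows/columns in the sector order above):
  C_11 = (0.80)(0.95) − (-0.45)(-0.05) = 0.7375
  C_12 = −[(-0.05)(0.95) − (-0.45)(-0.25)] = 0.1600
  C_13 = (-0.05)(-0.05) − (0.80)(-0.25) = 0.2025
  C_21 = −[(-0.20)(0.95) − (-0.15)(-0.05)] = 0.1975
  C_22 = (1.00)(0.95) − (-0.15)(-0.25) = 0.9125
  C_23 = −[(1.00)(-0.05) − (-0.20)(-0.25)] = 0.1000
  C_31 = (-0.20)(-0.45) − (-0.15)(0.80) = 0.2100
  C_32 = −[(1.00)(-0.45) − (-0.15)(-0.05)] = 0.4575
  C_33 = (1.00)(0.80) − (-0.20)(-0.05) = 0.7900
det(I−A) = Σ_j (I−A)_1j·C_1j = (1.00)(0.7375) + (-0.20)(0.1600) + (-0.15)(0.2025) = 0.675125
adj(I−A) = Cᵀ =
  [ 0.7375   0.1975   0.2100]
  [ 0.1600   0.9125   0.4575]
  [ 0.2025   0.1000   0.7900]
(I − A)⁻¹ = adj(I−A) / det(I−A) ≈
  [   1.0924     0.2925     0.3111]
  [   0.2370     1.3516     0.6777]
  [   0.2999     0.1481     1.1702]
x = (I − A)⁻¹ d = adj(I−A)·d / det(I−A), with det(I−A) = 0.675125:
  x_1 = (0.7375·290 + 0.1975·510 + 0.2100·600) / 0.675125 = 440.60 / 0.675125 ≈ 652.62
  x_2 = (0.1600·290 + 0.9125·510 + 0.4575·600) / 0.675125 = 786.275 / 0.675125 ≈ 1164.64
  x_3 = (0.2025·290 + 0.1000·510 + 0.7900·600) / 0.675125 = 583.725 / 0.675125 ≈ 864.62

x_1 = 652.62, x_2 = 1164.64, x_3 = 864.62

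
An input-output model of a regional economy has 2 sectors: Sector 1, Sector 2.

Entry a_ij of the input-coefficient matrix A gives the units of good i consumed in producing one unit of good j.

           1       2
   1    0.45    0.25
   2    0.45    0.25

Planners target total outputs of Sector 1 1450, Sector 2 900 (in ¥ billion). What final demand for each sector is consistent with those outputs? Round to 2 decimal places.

I − A =
  [   0.55    -0.25]
  [  -0.45     0.75]
d = (I − A) x:
  d_1 = (+0.55)·1450 + (-0.25)·900 = 572.50
  d_2 = (-0.45)·1450 + (+0.75)·900 = 22.50

d_1 = 572.50, d_2 = 22.50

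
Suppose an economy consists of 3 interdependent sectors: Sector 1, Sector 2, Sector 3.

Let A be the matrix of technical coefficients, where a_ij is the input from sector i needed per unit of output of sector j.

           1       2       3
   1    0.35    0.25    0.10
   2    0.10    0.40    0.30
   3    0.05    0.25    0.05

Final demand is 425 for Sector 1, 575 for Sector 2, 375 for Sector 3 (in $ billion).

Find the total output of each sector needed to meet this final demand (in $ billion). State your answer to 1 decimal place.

x_1 = 1426.6, x_2 = 1647.8, x_3 = 903.5

I − A =
  [   0.65    -0.25    -0.10]
  [  -0.10     0.60    -0.30]
  [  -0.05    -0.25     0.95]
Cofactors of I−A, C_ij = (−1)^(i+j)·(minor ij) (rows/columns in the sector order above):
  C_11 = (0.60)(0.95) − (-0.30)(-0.25) = 0.4950
  C_12 = −[(-0.10)(0.95) − (-0.30)(-0.05)] = 0.1100
  C_13 = (-0.10)(-0.25) − (0.60)(-0.05) = 0.0550
  C_21 = −[(-0.25)(0.95) − (-0.10)(-0.25)] = 0.2625
  C_22 = (0.65)(0.95) − (-0.10)(-0.05) = 0.6125
  C_23 = −[(0.65)(-0.25) − (-0.25)(-0.05)] = 0.1750
  C_31 = (-0.25)(-0.30) − (-0.10)(0.60) = 0.1350
  C_32 = −[(0.65)(-0.30) − (-0.10)(-0.10)] = 0.2050
  C_33 = (0.65)(0.60) − (-0.25)(-0.10) = 0.3650
det(I−A) = Σ_j (I−A)_1j·C_1j = (0.65)(0.4950) + (-0.25)(0.1100) + (-0.10)(0.0550) = 0.28875
adj(I−A) = Cᵀ =
  [ 0.4950   0.2625   0.1350]
  [ 0.1100   0.6125   0.2050]
  [ 0.0550   0.1750   0.3650]
(I − A)⁻¹ = adj(I−A) / det(I−A) ≈
  [   1.7143     0.9091     0.4675]
  [   0.3810     2.1212     0.7100]
  [   0.1905     0.6061     1.2641]
x = (I − A)⁻¹ d = adj(I−A)·d / det(I−A), with det(I−A) = 0.28875:
  x_1 = (0.4950·425 + 0.2625·575 + 0.1350·375) / 0.28875 = 411.9375 / 0.28875 ≈ 1426.6
  x_2 = (0.1100·425 + 0.6125·575 + 0.2050·375) / 0.28875 = 475.8125 / 0.28875 ≈ 1647.8
  x_3 = (0.0550·425 + 0.1750·575 + 0.3650·375) / 0.28875 = 260.875 / 0.28875 ≈ 903.5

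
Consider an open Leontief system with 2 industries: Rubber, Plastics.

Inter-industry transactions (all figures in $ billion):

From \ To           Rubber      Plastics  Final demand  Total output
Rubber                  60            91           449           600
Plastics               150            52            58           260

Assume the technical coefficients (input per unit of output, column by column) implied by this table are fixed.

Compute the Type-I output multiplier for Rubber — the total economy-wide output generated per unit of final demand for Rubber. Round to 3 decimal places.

m_1 = 1.660

Technical coefficients a_ij = z_ij / X_j:
  a_11 = 60/600 = 0.10, a_21 = 150/600 = 0.25
  a_12 = 91/260 = 0.35, a_22 = 52/260 = 0.20
I − A =
  [   0.90    -0.35]
  [  -0.25     0.80]
det(I−A) = (0.90)(0.80) − (-0.35)(-0.25) = 0.6325
adj(I−A) = [[0.80, 0.35], [0.25, 0.90]]
(I − A)⁻¹ = adj(I−A) / det(I−A) ≈
  [   1.2648     0.5534]
  [   0.3953     1.4229]
The output multiplier for sector j is the column-j sum of the Leontief inverse (I − A)⁻¹ = adj(I−A) / det(I−A).
Column 1 of adj(I−A): (0.80, 0.25); det(I−A) = 0.6325.
m_1 = (0.80 + 0.25) / 0.6325 = 1.05 / 0.6325 ≈ 1.660.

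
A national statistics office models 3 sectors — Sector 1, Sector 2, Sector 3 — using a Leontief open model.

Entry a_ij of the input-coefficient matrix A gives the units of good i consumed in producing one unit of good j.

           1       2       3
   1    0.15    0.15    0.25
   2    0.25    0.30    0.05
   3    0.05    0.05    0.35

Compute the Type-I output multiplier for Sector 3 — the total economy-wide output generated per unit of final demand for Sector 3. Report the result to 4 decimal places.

m_3 = 2.4282

I − A =
  [   0.85    -0.15    -0.25]
  [  -0.25     0.70    -0.05]
  [  -0.05    -0.05     0.65]
Cofactors of I−A, C_ij = (−1)^(i+j)·(minor ij) (rows/columns in the sector order above):
  C_11 = (0.70)(0.65) − (-0.05)(-0.05) = 0.4525
  C_12 = −[(-0.25)(0.65) − (-0.05)(-0.05)] = 0.1650
  C_13 = (-0.25)(-0.05) − (0.70)(-0.05) = 0.0475
  C_21 = −[(-0.15)(0.65) − (-0.25)(-0.05)] = 0.1100
  C_22 = (0.85)(0.65) − (-0.25)(-0.05) = 0.5400
  C_23 = −[(0.85)(-0.05) − (-0.15)(-0.05)] = 0.0500
  C_31 = (-0.15)(-0.05) − (-0.25)(0.70) = 0.1825
  C_32 = −[(0.85)(-0.05) − (-0.25)(-0.25)] = 0.1050
  C_33 = (0.85)(0.70) − (-0.15)(-0.25) = 0.5575
det(I−A) = Σ_j (I−A)_1j·C_1j = (0.85)(0.4525) + (-0.15)(0.1650) + (-0.25)(0.0475) = 0.3480
adj(I−A) = Cᵀ =
  [ 0.4525   0.1100   0.1825]
  [ 0.1650   0.5400   0.1050]
  [ 0.0475   0.0500   0.5575]
(I − A)⁻¹ = adj(I−A) / det(I−A) ≈
  [   1.30029     0.31609     0.52443]
  [   0.47414     1.55172     0.30172]
  [   0.13649     0.14368     1.60201]
The output multiplier for sector j is the column-j sum of the Leontief inverse (I − A)⁻¹ = adj(I−A) / det(I−A).
Column 3 of adj(I−A): (0.1825, 0.1050, 0.5575); det(I−A) = 0.3480.
m_3 = (0.1825 + 0.1050 + 0.5575) / 0.3480 = 0.845 / 0.3480 ≈ 2.4282.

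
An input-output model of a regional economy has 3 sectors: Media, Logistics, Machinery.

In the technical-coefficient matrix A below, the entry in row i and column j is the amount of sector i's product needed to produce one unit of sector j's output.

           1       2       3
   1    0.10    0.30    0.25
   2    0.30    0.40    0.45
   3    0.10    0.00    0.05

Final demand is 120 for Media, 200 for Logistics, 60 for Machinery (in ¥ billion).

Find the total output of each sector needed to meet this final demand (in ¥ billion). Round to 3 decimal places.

I − A =
  [   0.90    -0.30    -0.25]
  [  -0.30     0.60    -0.45]
  [  -0.10     0.00     0.95]
Cofactors of I−A, C_ij = (−1)^(i+j)·(minor ij) (rows/columns in the sector order above):
  C_11 = (0.60)(0.95) − (-0.45)(0.00) = 0.5700
  C_12 = −[(-0.30)(0.95) − (-0.45)(-0.10)] = 0.3300
  C_13 = (-0.30)(0.00) − (0.60)(-0.10) = 0.0600
  C_21 = −[(-0.30)(0.95) − (-0.25)(0.00)] = 0.2850
  C_22 = (0.90)(0.95) − (-0.25)(-0.10) = 0.8300
  C_23 = −[(0.90)(0.00) − (-0.30)(-0.10)] = 0.0300
  C_31 = (-0.30)(-0.45) − (-0.25)(0.60) = 0.2850
  C_32 = −[(0.90)(-0.45) − (-0.25)(-0.30)] = 0.4800
  C_33 = (0.90)(0.60) − (-0.30)(-0.30) = 0.4500
det(I−A) = Σ_j (I−A)_1j·C_1j = (0.90)(0.5700) + (-0.30)(0.3300) + (-0.25)(0.0600) = 0.3990
adj(I−A) = Cᵀ =
  [ 0.5700   0.2850   0.2850]
  [ 0.3300   0.8300   0.4800]
  [ 0.0600   0.0300   0.4500]
(I − A)⁻¹ = adj(I−A) / det(I−A) ≈
  [   1.4286     0.7143     0.7143]
  [   0.8271     2.0802     1.2030]
  [   0.1504     0.0752     1.1278]
x = (I − A)⁻¹ d = adj(I−A)·d / det(I−A), with det(I−A) = 0.3990:
  x_1 = (0.5700·120 + 0.2850·200 + 0.2850·60) / 0.3990 = 142.50 / 0.3990 ≈ 357.143
  x_2 = (0.3300·120 + 0.8300·200 + 0.4800·60) / 0.3990 = 234.40 / 0.3990 ≈ 587.469
  x_3 = (0.0600·120 + 0.0300·200 + 0.4500·60) / 0.3990 = 40.20 / 0.3990 ≈ 100.752

x_1 = 357.143, x_2 = 587.469, x_3 = 100.752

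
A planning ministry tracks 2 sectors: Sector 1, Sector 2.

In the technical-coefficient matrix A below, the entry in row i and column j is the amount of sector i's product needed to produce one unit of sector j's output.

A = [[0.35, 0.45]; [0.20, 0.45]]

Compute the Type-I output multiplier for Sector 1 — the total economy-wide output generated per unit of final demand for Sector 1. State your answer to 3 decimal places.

I − A =
  [   0.65    -0.45]
  [  -0.20     0.55]
det(I−A) = (0.65)(0.55) − (-0.45)(-0.20) = 0.2675
adj(I−A) = [[0.55, 0.45], [0.20, 0.65]]
(I − A)⁻¹ = adj(I−A) / det(I−A) ≈
  [   2.0561     1.6822]
  [   0.7477     2.4299]
The output multiplier for sector j is the column-j sum of the Leontief inverse (I − A)⁻¹ = adj(I−A) / det(I−A).
Column 1 of adj(I−A): (0.55, 0.20); det(I−A) = 0.2675.
m_1 = (0.55 + 0.20) / 0.2675 = 0.75 / 0.2675 ≈ 2.804.

m_1 = 2.804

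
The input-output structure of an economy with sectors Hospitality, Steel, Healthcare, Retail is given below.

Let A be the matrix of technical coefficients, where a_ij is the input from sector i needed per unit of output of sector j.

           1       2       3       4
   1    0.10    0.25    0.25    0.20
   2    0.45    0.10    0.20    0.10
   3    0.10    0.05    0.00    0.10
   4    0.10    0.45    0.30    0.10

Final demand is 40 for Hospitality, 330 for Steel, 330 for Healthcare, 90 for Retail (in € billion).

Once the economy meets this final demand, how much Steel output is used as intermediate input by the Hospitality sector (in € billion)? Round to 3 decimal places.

I − A =
  [   0.90    -0.25    -0.25    -0.20]
  [  -0.45     0.90    -0.20    -0.10]
  [  -0.10    -0.05     1.00    -0.10]
  [  -0.10    -0.45    -0.30     0.90]
Compute the cofactors C_ij = (−1)^(i+j)·(3×3 minor ij) of I−A; the adjugate is their transpose:
adj(I−A) = Cᵀ =
  [ 0.718500   0.333000   0.315750   0.231750]
  [ 0.424500   0.732000   0.315750   0.210750]
  [ 0.126500   0.114000   0.526250   0.099250]
  [ 0.334250   0.441000   0.368375   0.655375]
det(I−A) = Σ_j (I−A)_1j·C_1j = (0.90)(0.718500) + (-0.25)(0.424500) + (-0.25)(0.126500) + (-0.20)(0.334250) = 0.44205
(I − A)⁻¹ = adj(I−A) / det(I−A) ≈
  [   1.6254     0.7533     0.7143     0.5243]
  [   0.9603     1.6559     0.7143     0.4768]
  [   0.2862     0.2579     1.1905     0.2245]
  [   0.7561     0.9976     0.8333     1.4826]
First solve x = (I − A)⁻¹ d = adj(I−A)·d / det(I−A); in particular x_1 = (0.718500·40 + 0.333000·330 + 0.315750·330 + 0.231750·90) / 0.44205 = 263.685 / 0.44205 ≈ 596.50492.
Intermediate flow from 2 to 1: z_21 = a_21 · x_1 = 0.45 × 263.685 / 0.44205 = 118.65825 / 0.44205 ≈ 268.427.

z_21 = 268.427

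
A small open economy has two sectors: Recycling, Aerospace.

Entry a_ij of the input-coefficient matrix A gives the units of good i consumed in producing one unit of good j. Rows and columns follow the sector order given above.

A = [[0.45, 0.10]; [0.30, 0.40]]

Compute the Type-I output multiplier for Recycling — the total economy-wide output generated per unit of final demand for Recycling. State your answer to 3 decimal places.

m_R = 3.000

I − A =
  [   0.55    -0.10]
  [  -0.30     0.60]
det(I−A) = (0.55)(0.60) − (-0.10)(-0.30) = 0.3000
adj(I−A) = [[0.60, 0.10], [0.30, 0.55]]
(I − A)⁻¹ = adj(I−A) / det(I−A) ≈
  [   2.0000     0.3333]
  [   1.0000     1.8333]
The output multiplier for sector j is the column-j sum of the Leontief inverse (I − A)⁻¹ = adj(I−A) / det(I−A).
Column R of adj(I−A): (0.60, 0.30); det(I−A) = 0.3000.
m_R = (0.60 + 0.30) / 0.3000 = 0.90 / 0.3000 = 3.000.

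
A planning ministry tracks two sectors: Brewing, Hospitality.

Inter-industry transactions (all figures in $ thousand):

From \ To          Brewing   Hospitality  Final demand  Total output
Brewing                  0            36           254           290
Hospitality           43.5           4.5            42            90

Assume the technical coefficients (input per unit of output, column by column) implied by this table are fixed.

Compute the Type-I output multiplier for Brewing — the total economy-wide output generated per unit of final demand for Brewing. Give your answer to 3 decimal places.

m_B = 1.236

Technical coefficients a_ij = z_ij / X_j:
  a_BB = 0/290 = 0.00, a_HB = 43.5/290 = 0.15
  a_BH = 36/90 = 0.40, a_HH = 4.5/90 = 0.05
I − A =
  [   1.00    -0.40]
  [  -0.15     0.95]
det(I−A) = (1.00)(0.95) − (-0.40)(-0.15) = 0.8900
adj(I−A) = [[0.95, 0.40], [0.15, 1.00]]
(I − A)⁻¹ = adj(I−A) / det(I−A) ≈
  [   1.0674     0.4494]
  [   0.1685     1.1236]
The output multiplier for sector j is the column-j sum of the Leontief inverse (I − A)⁻¹ = adj(I−A) / det(I−A).
Column B of adj(I−A): (0.95, 0.15); det(I−A) = 0.8900.
m_B = (0.95 + 0.15) / 0.8900 = 1.10 / 0.8900 ≈ 1.236.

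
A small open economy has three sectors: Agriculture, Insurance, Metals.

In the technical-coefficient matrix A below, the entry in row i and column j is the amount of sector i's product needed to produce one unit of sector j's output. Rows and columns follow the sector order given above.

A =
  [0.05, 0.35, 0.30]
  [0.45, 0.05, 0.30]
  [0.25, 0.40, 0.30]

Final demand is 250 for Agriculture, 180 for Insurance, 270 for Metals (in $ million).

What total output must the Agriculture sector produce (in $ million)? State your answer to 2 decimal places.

I − A =
  [   0.95    -0.35    -0.30]
  [  -0.45     0.95    -0.30]
  [  -0.25    -0.40     0.70]
Cofactors of I−A, C_ij = (−1)^(i+j)·(minor ij) (rows/columns in the sector order above):
  C_11 = (0.95)(0.70) − (-0.30)(-0.40) = 0.5450
  C_12 = −[(-0.45)(0.70) − (-0.30)(-0.25)] = 0.3900
  C_13 = (-0.45)(-0.40) − (0.95)(-0.25) = 0.4175
  C_21 = −[(-0.35)(0.70) − (-0.30)(-0.40)] = 0.3650
  C_22 = (0.95)(0.70) − (-0.30)(-0.25) = 0.5900
  C_23 = −[(0.95)(-0.40) − (-0.35)(-0.25)] = 0.4675
  C_31 = (-0.35)(-0.30) − (-0.30)(0.95) = 0.3900
  C_32 = −[(0.95)(-0.30) − (-0.30)(-0.45)] = 0.4200
  C_33 = (0.95)(0.95) − (-0.35)(-0.45) = 0.7450
det(I−A) = Σ_j (I−A)_1j·C_1j = (0.95)(0.5450) + (-0.35)(0.3900) + (-0.30)(0.4175) = 0.2560
adj(I−A) = Cᵀ =
  [ 0.5450   0.3650   0.3900]
  [ 0.3900   0.5900   0.4200]
  [ 0.4175   0.4675   0.7450]
(I − A)⁻¹ = adj(I−A) / det(I−A) ≈
  [   2.1289     1.4258     1.5234]
  [   1.5234     2.3047     1.6406]
  [   1.6309     1.8262     2.9102]
x = (I − A)⁻¹ d = adj(I−A)·d / det(I−A), with det(I−A) = 0.2560:
  x_A = (0.5450·250 + 0.3650·180 + 0.3900·270) / 0.2560 = 307.25 / 0.2560 ≈ 1200.20
  x_I = (0.3900·250 + 0.5900·180 + 0.4200·270) / 0.2560 = 317.10 / 0.2560 ≈ 1238.67
  x_M = (0.4175·250 + 0.4675·180 + 0.7450·270) / 0.2560 = 389.675 / 0.2560 ≈ 1522.17

x_A = 1200.20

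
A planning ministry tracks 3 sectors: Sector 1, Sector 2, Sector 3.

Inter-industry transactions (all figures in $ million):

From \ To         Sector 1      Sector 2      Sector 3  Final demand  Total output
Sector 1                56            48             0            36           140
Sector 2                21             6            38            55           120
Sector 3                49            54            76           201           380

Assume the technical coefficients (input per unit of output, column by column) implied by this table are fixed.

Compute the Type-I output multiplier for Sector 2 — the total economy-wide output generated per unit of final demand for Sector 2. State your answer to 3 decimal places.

Technical coefficients a_ij = z_ij / X_j:
  a_11 = 56/140 = 0.40, a_21 = 21/140 = 0.15, a_31 = 49/140 = 0.35
  a_12 = 48/120 = 0.40, a_22 = 6/120 = 0.05, a_32 = 54/120 = 0.45
  a_13 = 0/380 = 0.00, a_23 = 38/380 = 0.10, a_33 = 76/380 = 0.20
I − A =
  [   0.60    -0.40     0.00]
  [  -0.15     0.95    -0.10]
  [  -0.35    -0.45     0.80]
Cofactors of I−A, C_ij = (−1)^(i+j)·(minor ij) (rows/columns in the sector order above):
  C_11 = (0.95)(0.80) − (-0.10)(-0.45) = 0.7150
  C_12 = −[(-0.15)(0.80) − (-0.10)(-0.35)] = 0.1550
  C_13 = (-0.15)(-0.45) − (0.95)(-0.35) = 0.4000
  C_21 = −[(-0.40)(0.80) − (0.00)(-0.45)] = 0.3200
  C_22 = (0.60)(0.80) − (0.00)(-0.35) = 0.4800
  C_23 = −[(0.60)(-0.45) − (-0.40)(-0.35)] = 0.4100
  C_31 = (-0.40)(-0.10) − (0.00)(0.95) = 0.0400
  C_32 = −[(0.60)(-0.10) − (0.00)(-0.15)] = 0.0600
  C_33 = (0.60)(0.95) − (-0.40)(-0.15) = 0.5100
det(I−A) = Σ_j (I−A)_1j·C_1j = (0.60)(0.7150) + (-0.40)(0.1550) + (0.00)(0.4000) = 0.3670
adj(I−A) = Cᵀ =
  [ 0.7150   0.3200   0.0400]
  [ 0.1550   0.4800   0.0600]
  [ 0.4000   0.4100   0.5100]
(I − A)⁻¹ = adj(I−A) / det(I−A) ≈
  [   1.9482     0.8719     0.1090]
  [   0.4223     1.3079     0.1635]
  [   1.0899     1.1172     1.3896]
The output multiplier for sector j is the column-j sum of the Leontief inverse (I − A)⁻¹ = adj(I−A) / det(I−A).
Column 2 of adj(I−A): (0.3200, 0.4800, 0.4100); det(I−A) = 0.3670.
m_2 = (0.3200 + 0.4800 + 0.4100) / 0.3670 = 1.21 / 0.3670 ≈ 3.297.

m_2 = 3.297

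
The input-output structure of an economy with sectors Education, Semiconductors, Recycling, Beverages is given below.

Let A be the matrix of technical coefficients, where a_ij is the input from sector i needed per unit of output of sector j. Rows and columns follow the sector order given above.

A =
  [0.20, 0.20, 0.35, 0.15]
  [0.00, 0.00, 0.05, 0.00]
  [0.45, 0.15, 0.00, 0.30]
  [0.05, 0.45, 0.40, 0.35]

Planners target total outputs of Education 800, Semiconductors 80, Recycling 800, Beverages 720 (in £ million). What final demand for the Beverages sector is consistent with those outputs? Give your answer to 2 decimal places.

I − A =
  [   0.80    -0.20    -0.35    -0.15]
  [   0.00     1.00    -0.05     0.00]
  [  -0.45    -0.15     1.00    -0.30]
  [  -0.05    -0.45    -0.40     0.65]
d = (I − A) x:
  d_E = (+0.80)·800 + (-0.20)·80 + (-0.35)·800 + (-0.15)·720 = 236.00
  d_S = (+0.00)·800 + (+1.00)·80 + (-0.05)·800 + (+0.00)·720 = 40.00
  d_R = (-0.45)·800 + (-0.15)·80 + (+1.00)·800 + (-0.30)·720 = 212.00
  d_B = (-0.05)·800 + (-0.45)·80 + (-0.40)·800 + (+0.65)·720 = 72.00

d_B = 72.00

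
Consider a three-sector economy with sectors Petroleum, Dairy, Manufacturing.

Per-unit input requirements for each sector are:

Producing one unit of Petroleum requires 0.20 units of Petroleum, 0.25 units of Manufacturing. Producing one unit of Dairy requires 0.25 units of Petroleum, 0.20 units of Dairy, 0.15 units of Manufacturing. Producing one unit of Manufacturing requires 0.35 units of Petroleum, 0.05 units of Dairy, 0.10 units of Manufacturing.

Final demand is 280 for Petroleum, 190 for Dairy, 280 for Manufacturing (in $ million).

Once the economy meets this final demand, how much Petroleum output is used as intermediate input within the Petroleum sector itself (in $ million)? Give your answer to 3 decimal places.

z_PP = 134.491

I − A =
  [   0.80    -0.25    -0.35]
  [   0.00     0.80    -0.05]
  [  -0.25    -0.15     0.90]
Cofactors of I−A, C_ij = (−1)^(i+j)·(minor ij) (rows/columns in the sector order above):
  C_11 = (0.80)(0.90) − (-0.05)(-0.15) = 0.7125
  C_12 = −[(0.00)(0.90) − (-0.05)(-0.25)] = 0.0125
  C_13 = (0.00)(-0.15) − (0.80)(-0.25) = 0.2000
  C_21 = −[(-0.25)(0.90) − (-0.35)(-0.15)] = 0.2775
  C_22 = (0.80)(0.90) − (-0.35)(-0.25) = 0.6325
  C_23 = −[(0.80)(-0.15) − (-0.25)(-0.25)] = 0.1825
  C_31 = (-0.25)(-0.05) − (-0.35)(0.80) = 0.2925
  C_32 = −[(0.80)(-0.05) − (-0.35)(0.00)] = 0.0400
  C_33 = (0.80)(0.80) − (-0.25)(0.00) = 0.6400
det(I−A) = Σ_j (I−A)_1j·C_1j = (0.80)(0.7125) + (-0.25)(0.0125) + (-0.35)(0.2000) = 0.496875
adj(I−A) = Cᵀ =
  [ 0.7125   0.2775   0.2925]
  [ 0.0125   0.6325   0.0400]
  [ 0.2000   0.1825   0.6400]
(I − A)⁻¹ = adj(I−A) / det(I−A) ≈
  [   1.4340     0.5585     0.5887]
  [   0.0252     1.2730     0.0805]
  [   0.4025     0.3673     1.2881]
First solve x = (I − A)⁻¹ d = adj(I−A)·d / det(I−A); in particular x_P = (0.7125·280 + 0.2775·190 + 0.2925·280) / 0.496875 = 334.125 / 0.496875 ≈ 672.45283.
Intermediate flow from P to P: z_PP = a_PP · x_P = 0.20 × 334.125 / 0.496875 = 66.825 / 0.496875 ≈ 134.491.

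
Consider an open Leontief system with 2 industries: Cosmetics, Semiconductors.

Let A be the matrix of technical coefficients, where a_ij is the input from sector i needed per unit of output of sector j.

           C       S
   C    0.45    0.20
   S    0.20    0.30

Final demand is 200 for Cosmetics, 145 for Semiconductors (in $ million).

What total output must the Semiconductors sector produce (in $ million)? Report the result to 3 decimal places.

x_S = 347.101

I − A =
  [   0.55    -0.20]
  [  -0.20     0.70]
det(I−A) = (0.55)(0.70) − (-0.20)(-0.20) = 0.3450
adj(I−A) = [[0.70, 0.20], [0.20, 0.55]]
(I − A)⁻¹ = adj(I−A) / det(I−A) ≈
  [   2.0290     0.5797]
  [   0.5797     1.5942]
x = (I − A)⁻¹ d = adj(I−A)·d / det(I−A), with det(I−A) = 0.3450:
  x_C = (0.70·200 + 0.20·145) / 0.3450 = 169.00 / 0.3450 ≈ 489.855
  x_S = (0.20·200 + 0.55·145) / 0.3450 = 119.75 / 0.3450 ≈ 347.101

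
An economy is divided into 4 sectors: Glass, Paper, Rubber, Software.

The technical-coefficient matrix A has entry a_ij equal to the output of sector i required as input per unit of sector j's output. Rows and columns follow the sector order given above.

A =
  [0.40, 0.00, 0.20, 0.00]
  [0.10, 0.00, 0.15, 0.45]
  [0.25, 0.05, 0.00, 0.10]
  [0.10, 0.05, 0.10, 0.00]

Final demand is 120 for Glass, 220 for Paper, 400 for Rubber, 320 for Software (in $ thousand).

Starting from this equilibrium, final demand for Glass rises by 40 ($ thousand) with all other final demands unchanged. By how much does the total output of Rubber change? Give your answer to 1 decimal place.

Δx_R = 20.1

I − A =
  [   0.60     0.00    -0.20     0.00]
  [  -0.10     1.00    -0.15    -0.45]
  [  -0.25    -0.05     1.00    -0.10]
  [  -0.10    -0.05    -0.10     1.00]
Compute the cofactors C_ij = (−1)^(i+j)·(3×3 minor ij) of I−A; the adjugate is their transpose:
adj(I−A) = Cᵀ =
  [ 0.957000   0.011000   0.195500   0.024500]
  [ 0.194250   0.542000   0.146000   0.258500]
  [ 0.262125   0.033000   0.586500   0.073500]
  [ 0.131625   0.031500   0.085500   0.544500]
det(I−A) = Σ_j (I−A)_1j·C_1j = (0.60)(0.957000) + (0.00)(0.194250) + (-0.20)(0.262125) + (0.00)(0.131625) = 0.521775
(I − A)⁻¹ = adj(I−A) / det(I−A) ≈
  [   1.8341     0.0211     0.3747     0.0470]
  [   0.3723     1.0388     0.2798     0.4954]
  [   0.5024     0.0632     1.1240     0.1409]
  [   0.2523     0.0604     0.1639     1.0436]
Δx = (I − A)⁻¹ Δd with Δd having +40 in the Glass component and 0 elsewhere.
So Δx_R = L_RG · (+40), where L_RG = adj(I−A)_RG / det(I−A) = 0.262125 / 0.521775.
Δx_R = 0.262125 × (+40) / 0.521775 = 10.485 / 0.521775 ≈ 20.1.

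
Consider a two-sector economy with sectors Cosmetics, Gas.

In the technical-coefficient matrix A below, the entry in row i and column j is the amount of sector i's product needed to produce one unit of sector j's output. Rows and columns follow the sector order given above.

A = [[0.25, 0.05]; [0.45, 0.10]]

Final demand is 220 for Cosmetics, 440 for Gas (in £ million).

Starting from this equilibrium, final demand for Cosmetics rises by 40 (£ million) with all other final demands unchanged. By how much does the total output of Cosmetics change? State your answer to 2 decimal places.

I − A =
  [   0.75    -0.05]
  [  -0.45     0.90]
det(I−A) = (0.75)(0.90) − (-0.05)(-0.45) = 0.6525
adj(I−A) = [[0.90, 0.05], [0.45, 0.75]]
(I − A)⁻¹ = adj(I−A) / det(I−A) ≈
  [   1.3793     0.0766]
  [   0.6897     1.1494]
Δx = (I − A)⁻¹ Δd with Δd having +40 in the Cosmetics component and 0 elsewhere.
So Δx_C = L_CC · (+40), where L_CC = adj(I−A)_CC / det(I−A) = 0.90 / 0.6525.
Δx_C = 0.90 × (+40) / 0.6525 = 36.00 / 0.6525 ≈ 55.17.

Δx_C = 55.17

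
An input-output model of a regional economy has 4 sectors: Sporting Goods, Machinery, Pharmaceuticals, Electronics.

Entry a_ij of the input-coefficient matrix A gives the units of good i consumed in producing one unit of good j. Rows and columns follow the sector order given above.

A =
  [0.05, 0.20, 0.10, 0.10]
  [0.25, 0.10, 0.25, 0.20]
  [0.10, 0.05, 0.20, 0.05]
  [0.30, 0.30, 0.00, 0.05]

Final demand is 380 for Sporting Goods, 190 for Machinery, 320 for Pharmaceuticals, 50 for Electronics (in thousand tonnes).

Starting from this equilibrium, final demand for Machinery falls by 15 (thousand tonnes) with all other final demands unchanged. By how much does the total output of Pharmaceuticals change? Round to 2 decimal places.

I − A =
  [   0.95    -0.20    -0.10    -0.10]
  [  -0.25     0.90    -0.25    -0.20]
  [  -0.10    -0.05     0.80    -0.05]
  [  -0.30    -0.30     0.00     0.95]
Compute the cofactors C_ij = (−1)^(i+j)·(3×3 minor ij) of I−A; the adjugate is their transpose:
adj(I−A) = Cᵀ =
  [ 0.620375   0.182250   0.134500   0.110750]
  [ 0.265500   0.687000   0.247875   0.185625]
  [ 0.111625   0.082875   0.661250   0.064000]
  [ 0.279750   0.274500   0.120750   0.616875]
det(I−A) = Σ_j (I−A)_1j·C_1j = (0.95)(0.620375) + (-0.20)(0.265500) + (-0.10)(0.111625) + (-0.10)(0.279750) = 0.49711875
(I − A)⁻¹ = adj(I−A) / det(I−A) ≈
  [   1.2479     0.3666     0.2706     0.2228]
  [   0.5341     1.3820     0.4986     0.3734]
  [   0.2245     0.1667     1.3302     0.1287]
  [   0.5627     0.5522     0.2429     1.2409]
Δx = (I − A)⁻¹ Δd with Δd having -15 in the Machinery component and 0 elsewhere.
So Δx_3 = L_32 · (-15), where L_32 = adj(I−A)_32 / det(I−A) = 0.082875 / 0.49711875.
Δx_3 = 0.082875 × (-15) / 0.49711875 = -1.243125 / 0.49711875 ≈ -2.50.

Δx_3 = -2.50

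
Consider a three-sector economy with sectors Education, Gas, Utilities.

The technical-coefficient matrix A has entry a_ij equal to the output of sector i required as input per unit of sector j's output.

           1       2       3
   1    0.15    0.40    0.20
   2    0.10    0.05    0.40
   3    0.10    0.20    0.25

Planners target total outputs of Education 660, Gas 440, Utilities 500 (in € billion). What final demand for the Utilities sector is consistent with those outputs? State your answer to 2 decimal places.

d_3 = 221.00

I − A =
  [   0.85    -0.40    -0.20]
  [  -0.10     0.95    -0.40]
  [  -0.10    -0.20     0.75]
d = (I − A) x:
  d_1 = (+0.85)·660 + (-0.40)·440 + (-0.20)·500 = 285.00
  d_2 = (-0.10)·660 + (+0.95)·440 + (-0.40)·500 = 152.00
  d_3 = (-0.10)·660 + (-0.20)·440 + (+0.75)·500 = 221.00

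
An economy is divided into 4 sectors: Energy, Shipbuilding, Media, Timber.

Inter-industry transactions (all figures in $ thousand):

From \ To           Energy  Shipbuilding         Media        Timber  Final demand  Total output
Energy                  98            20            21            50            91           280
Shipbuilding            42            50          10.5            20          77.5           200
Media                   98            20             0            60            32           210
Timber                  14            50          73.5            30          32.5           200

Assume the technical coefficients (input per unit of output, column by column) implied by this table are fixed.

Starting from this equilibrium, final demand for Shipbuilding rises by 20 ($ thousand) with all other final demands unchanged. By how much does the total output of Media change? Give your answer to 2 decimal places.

Δx_3 = 12.18

Technical coefficients a_ij = z_ij / X_j:
  a_11 = 98/280 = 0.35, a_21 = 42/280 = 0.15, a_31 = 98/280 = 0.35, a_41 = 14/280 = 0.05
  a_12 = 20/200 = 0.10, a_22 = 50/200 = 0.25, a_32 = 20/200 = 0.10, a_42 = 50/200 = 0.25
  a_13 = 21/210 = 0.10, a_23 = 10.5/210 = 0.05, a_33 = 0/210 = 0.00, a_43 = 73.5/210 = 0.35
  a_14 = 50/200 = 0.25, a_24 = 20/200 = 0.10, a_34 = 60/200 = 0.30, a_44 = 30/200 = 0.15
I − A =
  [   0.65    -0.10    -0.10    -0.25]
  [  -0.15     0.75    -0.05    -0.10]
  [  -0.35    -0.10     1.00    -0.30]
  [  -0.05    -0.25    -0.35     0.85]
Compute the cofactors C_ij = (−1)^(i+j)·(3×3 minor ij) of I−A; the adjugate is their transpose:
adj(I−A) = Cᵀ =
  [ 0.522250   0.161750   0.137750   0.221250]
  [ 0.144625   0.409875   0.076125   0.117625]
  [ 0.250125   0.155875   0.366125   0.221125]
  [ 0.176250   0.194250   0.181250   0.439750]
det(I−A) = Σ_j (I−A)_1j·C_1j = (0.65)(0.522250) + (-0.10)(0.144625) + (-0.10)(0.250125) + (-0.25)(0.176250) = 0.255925
(I − A)⁻¹ = adj(I−A) / det(I−A) ≈
  [   2.0406     0.6320     0.5382     0.8645]
  [   0.5651     1.6015     0.2975     0.4596]
  [   0.9773     0.6091     1.4306     0.8640]
  [   0.6887     0.7590     0.7082     1.7183]
Δx = (I − A)⁻¹ Δd with Δd having +20 in the Shipbuilding component and 0 elsewhere.
So Δx_3 = L_32 · (+20), where L_32 = adj(I−A)_32 / det(I−A) = 0.155875 / 0.255925.
Δx_3 = 0.155875 × (+20) / 0.255925 = 3.1175 / 0.255925 ≈ 12.18.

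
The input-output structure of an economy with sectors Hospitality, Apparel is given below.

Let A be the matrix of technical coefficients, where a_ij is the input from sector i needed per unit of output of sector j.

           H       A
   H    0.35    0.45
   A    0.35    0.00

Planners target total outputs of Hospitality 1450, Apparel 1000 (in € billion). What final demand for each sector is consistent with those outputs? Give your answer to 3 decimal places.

d_H = 492.500, d_A = 492.500

I − A =
  [   0.65    -0.45]
  [  -0.35     1.00]
d = (I − A) x:
  d_H = (+0.65)·1450 + (-0.45)·1000 = 492.500
  d_A = (-0.35)·1450 + (+1.00)·1000 = 492.500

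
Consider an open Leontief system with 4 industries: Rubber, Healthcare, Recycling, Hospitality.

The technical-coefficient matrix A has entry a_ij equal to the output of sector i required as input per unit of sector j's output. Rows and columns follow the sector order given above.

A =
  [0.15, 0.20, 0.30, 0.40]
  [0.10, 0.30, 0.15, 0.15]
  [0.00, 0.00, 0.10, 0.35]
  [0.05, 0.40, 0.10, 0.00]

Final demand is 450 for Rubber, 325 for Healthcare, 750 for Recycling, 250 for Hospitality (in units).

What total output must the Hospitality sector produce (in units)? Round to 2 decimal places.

I − A =
  [   0.85    -0.20    -0.30    -0.40]
  [  -0.10     0.70    -0.15    -0.15]
  [   0.00     0.00     0.90    -0.35]
  [  -0.05    -0.40    -0.10     1.00]
Compute the cofactors C_ij = (−1)^(i+j)·(3×3 minor ij) of I−A; the adjugate is their transpose:
adj(I−A) = Cᵀ =
  [ 0.530500   0.359000   0.277000   0.363000]
  [ 0.095875   0.712000   0.173500   0.205875]
  [ 0.026250   0.122500   0.492500   0.201250]
  [ 0.067500   0.315000   0.132500   0.517500]
det(I−A) = Σ_j (I−A)_1j·C_1j = (0.85)(0.530500) + (-0.20)(0.095875) + (-0.30)(0.026250) + (-0.40)(0.067500) = 0.396875
(I − A)⁻¹ = adj(I−A) / det(I−A) ≈
  [   1.3367     0.9046     0.6980     0.9146]
  [   0.2416     1.7940     0.4372     0.5187]
  [   0.0661     0.3087     1.2409     0.5071]
  [   0.1701     0.7937     0.3339     1.3039]
x = (I − A)⁻¹ d = adj(I−A)·d / det(I−A), with det(I−A) = 0.396875:
  x_1 = (0.530500·450 + 0.359000·325 + 0.277000·750 + 0.363000·250) / 0.396875 = 653.90 / 0.396875 ≈ 1647.62
  x_2 = (0.095875·450 + 0.712000·325 + 0.173500·750 + 0.205875·250) / 0.396875 = 456.1375 / 0.396875 ≈ 1149.32
  x_3 = (0.026250·450 + 0.122500·325 + 0.492500·750 + 0.201250·250) / 0.396875 = 471.3125 / 0.396875 ≈ 1187.56
  x_4 = (0.067500·450 + 0.315000·325 + 0.132500·750 + 0.517500·250) / 0.396875 = 361.50 / 0.396875 ≈ 910.87

x_4 = 910.87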